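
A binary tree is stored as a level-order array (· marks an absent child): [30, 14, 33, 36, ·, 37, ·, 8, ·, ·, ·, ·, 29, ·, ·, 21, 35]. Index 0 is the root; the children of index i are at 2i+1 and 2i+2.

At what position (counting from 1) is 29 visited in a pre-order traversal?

9

Pre-order visits the node, then its left subtree, then its right subtree.
Visit 30.
At 30: go left to 14.
  Visit 14.
  At 14: go left to 36.
    Visit 36.
    At 36: go left to 8.
      Visit 8.
      At 8: go left to 21.
        21 is a leaf — visit 21.
      At 8: go right to 35.
        35 is a leaf — visit 35.
    At 36: no right child.
  At 14: no right child.
At 30: go right to 33.
  Visit 33.
  At 33: go left to 37.
    Visit 37.
    At 37: no left child.
    At 37: go right to 29.
      29 is a leaf — visit 29.
  At 33: no right child.
Full pre-order sequence: 30, 14, 36, 8, 21, 35, 33, 37, 29.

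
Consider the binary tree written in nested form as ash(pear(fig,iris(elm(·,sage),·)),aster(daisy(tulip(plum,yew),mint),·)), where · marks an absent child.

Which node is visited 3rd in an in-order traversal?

In-order visits the left subtree, then the node, then the right subtree.
At ash: go left to pear.
  At pear: go left to fig.
    fig is a leaf — visit fig.
  Visit pear.
  At pear: go right to iris.
    At iris: go left to elm.
      At elm: no left child.
      Visit elm.
      At elm: go right to sage.
        sage is a leaf — visit sage.
    Visit iris.
    At iris: no right child.
Visit ash.
At ash: go right to aster.
  At aster: go left to daisy.
    At daisy: go left to tulip.
      At tulip: go left to plum.
        plum is a leaf — visit plum.
      Visit tulip.
      At tulip: go right to yew.
        yew is a leaf — visit yew.
    Visit daisy.
    At daisy: go right to mint.
      mint is a leaf — visit mint.
  Visit aster.
  At aster: no right child.
Full in-order sequence: fig, pear, elm, sage, iris, ash, plum, tulip, yew, daisy, mint, aster.

elm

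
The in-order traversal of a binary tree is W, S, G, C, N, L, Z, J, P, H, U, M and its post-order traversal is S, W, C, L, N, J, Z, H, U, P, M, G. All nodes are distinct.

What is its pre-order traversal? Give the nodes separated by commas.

G, W, S, M, P, Z, N, C, L, J, U, H

The last element of post-order is the root; it splits in-order into left and right subtrees.
Root G: left subtree has 2 nodes {W, S}, right has 9 {C, N, L, Z, J, P, H, U, M}.
  Root W: left subtree has 0 nodes { }, right has 1 {S}.
  Root M: left subtree has 8 nodes {C, N, L, Z, J, P, H, U}, right has 0 { }.
    Root P: left subtree has 5 nodes {C, N, L, Z, J}, right has 2 {H, U}.
      Root Z: left subtree has 3 nodes {C, N, L}, right has 1 {J}.
        Root N: left subtree has 1 node {C}, right has 1 {L}.
      Root U: left subtree has 1 node {H}, right has 0 { }.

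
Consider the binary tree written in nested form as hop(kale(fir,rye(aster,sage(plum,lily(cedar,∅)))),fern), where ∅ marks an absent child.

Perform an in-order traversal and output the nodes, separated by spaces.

In-order visits the left subtree, then the node, then the right subtree.
At hop: go left to kale.
  At kale: go left to fir.
    fir is a leaf — visit fir.
  Visit kale.
  At kale: go right to rye.
    At rye: go left to aster.
      aster is a leaf — visit aster.
    Visit rye.
    At rye: go right to sage.
      At sage: go left to plum.
        plum is a leaf — visit plum.
      Visit sage.
      At sage: go right to lily.
        At lily: go left to cedar.
          cedar is a leaf — visit cedar.
        Visit lily.
        At lily: no right child.
Visit hop.
At hop: go right to fern.
  fern is a leaf — visit fern.

fir kale aster rye plum sage cedar lily hop fern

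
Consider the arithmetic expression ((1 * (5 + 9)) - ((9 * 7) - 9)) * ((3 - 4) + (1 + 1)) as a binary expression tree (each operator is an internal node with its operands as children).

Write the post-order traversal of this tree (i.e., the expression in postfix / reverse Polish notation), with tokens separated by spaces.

Post-order on an expression tree gives postfix notation: for each operator, emit left operand, right operand, then the operator.

1 5 9 + * 9 7 * 9 - - 3 4 - 1 1 + + *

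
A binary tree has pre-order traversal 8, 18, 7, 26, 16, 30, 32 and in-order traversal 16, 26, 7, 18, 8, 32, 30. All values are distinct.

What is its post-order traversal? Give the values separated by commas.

The first element of pre-order is the root; it splits in-order into left and right subtrees.
Root 8: left subtree has 4 nodes {16, 26, 7, 18}, right has 2 {32, 30}.
  Root 18: left subtree has 3 nodes {16, 26, 7}, right has 0 { }.
    Root 7: left subtree has 2 nodes {16, 26}, right has 0 { }.
      Root 26: left subtree has 1 node {16}, right has 0 { }.
  Root 30: left subtree has 1 node {32}, right has 0 { }.

16, 26, 7, 18, 32, 30, 8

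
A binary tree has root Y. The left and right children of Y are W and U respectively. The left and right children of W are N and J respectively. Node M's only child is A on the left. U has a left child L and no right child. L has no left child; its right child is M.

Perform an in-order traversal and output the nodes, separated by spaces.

N W J Y L A M U

In-order visits the left subtree, then the node, then the right subtree.
At Y: go left to W.
  At W: go left to N.
    N is a leaf — visit N.
  Visit W.
  At W: go right to J.
    J is a leaf — visit J.
Visit Y.
At Y: go right to U.
  At U: go left to L.
    At L: no left child.
    Visit L.
    At L: go right to M.
      At M: go left to A.
        A is a leaf — visit A.
      Visit M.
      At M: no right child.
  Visit U.
  At U: no right child.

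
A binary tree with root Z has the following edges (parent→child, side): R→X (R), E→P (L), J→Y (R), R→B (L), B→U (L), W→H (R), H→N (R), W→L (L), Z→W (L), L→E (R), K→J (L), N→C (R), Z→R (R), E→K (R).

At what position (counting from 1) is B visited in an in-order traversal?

13

In-order visits the left subtree, then the node, then the right subtree.
At Z: go left to W.
  At W: go left to L.
    At L: no left child.
    Visit L.
    At L: go right to E.
      At E: go left to P.
        P is a leaf — visit P.
      Visit E.
      At E: go right to K.
        At K: go left to J.
          At J: no left child.
          Visit J.
          At J: go right to Y.
            Y is a leaf — visit Y.
        Visit K.
        At K: no right child.
  Visit W.
  At W: go right to H.
    At H: no left child.
    Visit H.
    At H: go right to N.
      At N: no left child.
      Visit N.
      At N: go right to C.
        C is a leaf — visit C.
Visit Z.
At Z: go right to R.
  At R: go left to B.
    At B: go left to U.
      U is a leaf — visit U.
    Visit B.
    At B: no right child.
  Visit R.
  At R: go right to X.
    X is a leaf — visit X.
Full in-order sequence: L, P, E, J, Y, K, W, H, N, C, Z, U, B, R, X.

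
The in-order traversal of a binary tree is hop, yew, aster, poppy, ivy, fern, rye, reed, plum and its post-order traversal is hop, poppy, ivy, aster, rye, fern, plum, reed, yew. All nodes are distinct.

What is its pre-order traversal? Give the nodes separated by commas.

yew, hop, reed, fern, aster, ivy, poppy, rye, plum

The last element of post-order is the root; it splits in-order into left and right subtrees.
Root yew: left subtree has 1 node {hop}, right has 7 {aster, poppy, ivy, fern, rye, reed, plum}.
  Root reed: left subtree has 5 nodes {aster, poppy, ivy, fern, rye}, right has 1 {plum}.
    Root fern: left subtree has 3 nodes {aster, poppy, ivy}, right has 1 {rye}.
      Root aster: left subtree has 0 nodes { }, right has 2 {poppy, ivy}.
        Root ivy: left subtree has 1 node {poppy}, right has 0 { }.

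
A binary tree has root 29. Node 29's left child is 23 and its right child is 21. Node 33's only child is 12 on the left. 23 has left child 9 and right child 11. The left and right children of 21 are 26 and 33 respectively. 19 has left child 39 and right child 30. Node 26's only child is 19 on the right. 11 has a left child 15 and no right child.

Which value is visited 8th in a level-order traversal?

15

Level-order visits nodes level by level from the root, left to right within each level.
Level 0: 29
Level 1: 23, 21
Level 2: 9, 11, 26, 33
Level 3: 15, 19, 12
Level 4: 39, 30
Full level-order sequence: 29, 23, 21, 9, 11, 26, 33, 15, 19, 12, 39, 30.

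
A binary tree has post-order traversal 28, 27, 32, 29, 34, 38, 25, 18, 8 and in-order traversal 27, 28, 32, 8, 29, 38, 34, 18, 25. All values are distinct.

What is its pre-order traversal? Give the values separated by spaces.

The last element of post-order is the root; it splits in-order into left and right subtrees.
Root 8: left subtree has 3 nodes {27, 28, 32}, right has 5 {29, 38, 34, 18, 25}.
  Root 32: left subtree has 2 nodes {27, 28}, right has 0 { }.
    Root 27: left subtree has 0 nodes { }, right has 1 {28}.
  Root 18: left subtree has 3 nodes {29, 38, 34}, right has 1 {25}.
    Root 38: left subtree has 1 node {29}, right has 1 {34}.

8 32 27 28 18 38 29 34 25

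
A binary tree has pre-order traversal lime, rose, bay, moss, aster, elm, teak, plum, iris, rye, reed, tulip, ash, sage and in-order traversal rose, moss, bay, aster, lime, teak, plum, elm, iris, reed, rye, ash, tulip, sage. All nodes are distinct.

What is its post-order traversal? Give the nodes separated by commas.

The first element of pre-order is the root; it splits in-order into left and right subtrees.
Root lime: left subtree has 4 nodes {rose, moss, bay, aster}, right has 9 {teak, plum, elm, iris, reed, rye, ash, tulip, sage}.
  Root rose: left subtree has 0 nodes { }, right has 3 {moss, bay, aster}.
    Root bay: left subtree has 1 node {moss}, right has 1 {aster}.
  Root elm: left subtree has 2 nodes {teak, plum}, right has 6 {iris, reed, rye, ash, tulip, sage}.
    Root teak: left subtree has 0 nodes { }, right has 1 {plum}.
    Root iris: left subtree has 0 nodes { }, right has 5 {reed, rye, ash, tulip, sage}.
      Root rye: left subtree has 1 node {reed}, right has 3 {ash, tulip, sage}.
        Root tulip: left subtree has 1 node {ash}, right has 1 {sage}.

moss, aster, bay, rose, plum, teak, reed, ash, sage, tulip, rye, iris, elm, lime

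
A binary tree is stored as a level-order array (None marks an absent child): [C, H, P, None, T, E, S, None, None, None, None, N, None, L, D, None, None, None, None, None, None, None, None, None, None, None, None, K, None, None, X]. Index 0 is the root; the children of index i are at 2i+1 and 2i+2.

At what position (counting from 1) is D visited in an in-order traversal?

In-order visits the left subtree, then the node, then the right subtree.
At C: go left to H.
  At H: no left child.
  Visit H.
  At H: go right to T.
    T is a leaf — visit T.
Visit C.
At C: go right to P.
  At P: go left to E.
    At E: go left to N.
      N is a leaf — visit N.
    Visit E.
    At E: no right child.
  Visit P.
  At P: go right to S.
    At S: go left to L.
      At L: go left to K.
        K is a leaf — visit K.
      Visit L.
      At L: no right child.
    Visit S.
    At S: go right to D.
      At D: no left child.
      Visit D.
      At D: go right to X.
        X is a leaf — visit X.
Full in-order sequence: H, T, C, N, E, P, K, L, S, D, X.

10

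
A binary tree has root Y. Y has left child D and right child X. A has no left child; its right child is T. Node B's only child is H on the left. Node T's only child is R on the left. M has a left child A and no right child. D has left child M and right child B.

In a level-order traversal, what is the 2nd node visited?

D

Level-order visits nodes level by level from the root, left to right within each level.
Level 0: Y
Level 1: D, X
Level 2: M, B
Level 3: A, H
Level 4: T
Level 5: R
Full level-order sequence: Y, D, X, M, B, A, H, T, R.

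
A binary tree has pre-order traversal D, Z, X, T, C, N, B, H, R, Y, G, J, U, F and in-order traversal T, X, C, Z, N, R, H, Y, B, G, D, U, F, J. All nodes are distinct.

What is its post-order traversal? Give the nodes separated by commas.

T, C, X, R, Y, H, G, B, N, Z, F, U, J, D

The first element of pre-order is the root; it splits in-order into left and right subtrees.
Root D: left subtree has 10 nodes {T, X, C, Z, N, R, H, Y, B, G}, right has 3 {U, F, J}.
  Root Z: left subtree has 3 nodes {T, X, C}, right has 6 {N, R, H, Y, B, G}.
    Root X: left subtree has 1 node {T}, right has 1 {C}.
    Root N: left subtree has 0 nodes { }, right has 5 {R, H, Y, B, G}.
      Root B: left subtree has 3 nodes {R, H, Y}, right has 1 {G}.
        Root H: left subtree has 1 node {R}, right has 1 {Y}.
  Root J: left subtree has 2 nodes {U, F}, right has 0 { }.
    Root U: left subtree has 0 nodes { }, right has 1 {F}.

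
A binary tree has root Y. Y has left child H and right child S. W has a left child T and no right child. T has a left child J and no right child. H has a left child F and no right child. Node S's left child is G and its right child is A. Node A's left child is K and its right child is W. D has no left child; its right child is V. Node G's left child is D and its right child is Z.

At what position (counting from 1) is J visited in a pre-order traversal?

Pre-order visits the node, then its left subtree, then its right subtree.
Visit Y.
At Y: go left to H.
  Visit H.
  At H: go left to F.
    F is a leaf — visit F.
  At H: no right child.
At Y: go right to S.
  Visit S.
  At S: go left to G.
    Visit G.
    At G: go left to D.
      Visit D.
      At D: no left child.
      At D: go right to V.
        V is a leaf — visit V.
    At G: go right to Z.
      Z is a leaf — visit Z.
  At S: go right to A.
    Visit A.
    At A: go left to K.
      K is a leaf — visit K.
    At A: go right to W.
      Visit W.
      At W: go left to T.
        Visit T.
        At T: go left to J.
          J is a leaf — visit J.
        At T: no right child.
      At W: no right child.
Full pre-order sequence: Y, H, F, S, G, D, V, Z, A, K, W, T, J.

13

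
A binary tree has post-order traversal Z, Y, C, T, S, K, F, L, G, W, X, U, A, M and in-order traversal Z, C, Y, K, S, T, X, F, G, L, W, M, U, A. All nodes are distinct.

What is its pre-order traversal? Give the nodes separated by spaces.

M X K C Z Y S T W G F L A U

The last element of post-order is the root; it splits in-order into left and right subtrees.
Root M: left subtree has 11 nodes {Z, C, Y, K, S, T, X, F, G, L, W}, right has 2 {U, A}.
  Root X: left subtree has 6 nodes {Z, C, Y, K, S, T}, right has 4 {F, G, L, W}.
    Root K: left subtree has 3 nodes {Z, C, Y}, right has 2 {S, T}.
      Root C: left subtree has 1 node {Z}, right has 1 {Y}.
      Root S: left subtree has 0 nodes { }, right has 1 {T}.
    Root W: left subtree has 3 nodes {F, G, L}, right has 0 { }.
      Root G: left subtree has 1 node {F}, right has 1 {L}.
  Root A: left subtree has 1 node {U}, right has 0 { }.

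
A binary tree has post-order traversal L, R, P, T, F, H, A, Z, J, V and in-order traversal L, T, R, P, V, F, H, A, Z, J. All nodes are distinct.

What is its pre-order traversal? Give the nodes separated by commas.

The last element of post-order is the root; it splits in-order into left and right subtrees.
Root V: left subtree has 4 nodes {L, T, R, P}, right has 5 {F, H, A, Z, J}.
  Root T: left subtree has 1 node {L}, right has 2 {R, P}.
    Root P: left subtree has 1 node {R}, right has 0 { }.
  Root J: left subtree has 4 nodes {F, H, A, Z}, right has 0 { }.
    Root Z: left subtree has 3 nodes {F, H, A}, right has 0 { }.
      Root A: left subtree has 2 nodes {F, H}, right has 0 { }.
        Root H: left subtree has 1 node {F}, right has 0 { }.

V, T, L, P, R, J, Z, A, H, F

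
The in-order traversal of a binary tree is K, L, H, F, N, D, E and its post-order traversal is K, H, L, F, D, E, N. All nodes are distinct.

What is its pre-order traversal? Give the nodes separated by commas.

The last element of post-order is the root; it splits in-order into left and right subtrees.
Root N: left subtree has 4 nodes {K, L, H, F}, right has 2 {D, E}.
  Root F: left subtree has 3 nodes {K, L, H}, right has 0 { }.
    Root L: left subtree has 1 node {K}, right has 1 {H}.
  Root E: left subtree has 1 node {D}, right has 0 { }.

N, F, L, K, H, E, D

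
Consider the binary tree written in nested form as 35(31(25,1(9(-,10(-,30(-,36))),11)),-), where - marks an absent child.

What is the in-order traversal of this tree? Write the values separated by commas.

25, 31, 9, 10, 30, 36, 1, 11, 35

In-order visits the left subtree, then the node, then the right subtree.
At 35: go left to 31.
  At 31: go left to 25.
    25 is a leaf — visit 25.
  Visit 31.
  At 31: go right to 1.
    At 1: go left to 9.
      At 9: no left child.
      Visit 9.
      At 9: go right to 10.
        At 10: no left child.
        Visit 10.
        At 10: go right to 30.
          At 30: no left child.
          Visit 30.
          At 30: go right to 36.
            36 is a leaf — visit 36.
    Visit 1.
    At 1: go right to 11.
      11 is a leaf — visit 11.
Visit 35.
At 35: no right child.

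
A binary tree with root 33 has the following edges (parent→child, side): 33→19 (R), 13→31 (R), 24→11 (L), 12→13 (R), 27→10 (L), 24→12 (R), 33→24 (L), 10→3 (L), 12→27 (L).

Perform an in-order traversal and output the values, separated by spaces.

In-order visits the left subtree, then the node, then the right subtree.
At 33: go left to 24.
  At 24: go left to 11.
    11 is a leaf — visit 11.
  Visit 24.
  At 24: go right to 12.
    At 12: go left to 27.
      At 27: go left to 10.
        At 10: go left to 3.
          3 is a leaf — visit 3.
        Visit 10.
        At 10: no right child.
      Visit 27.
      At 27: no right child.
    Visit 12.
    At 12: go right to 13.
      At 13: no left child.
      Visit 13.
      At 13: go right to 31.
        31 is a leaf — visit 31.
Visit 33.
At 33: go right to 19.
  19 is a leaf — visit 19.

11 24 3 10 27 12 13 31 33 19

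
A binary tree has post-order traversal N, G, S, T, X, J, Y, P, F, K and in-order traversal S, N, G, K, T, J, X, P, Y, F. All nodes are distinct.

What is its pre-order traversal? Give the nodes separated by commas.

The last element of post-order is the root; it splits in-order into left and right subtrees.
Root K: left subtree has 3 nodes {S, N, G}, right has 6 {T, J, X, P, Y, F}.
  Root S: left subtree has 0 nodes { }, right has 2 {N, G}.
    Root G: left subtree has 1 node {N}, right has 0 { }.
  Root F: left subtree has 5 nodes {T, J, X, P, Y}, right has 0 { }.
    Root P: left subtree has 3 nodes {T, J, X}, right has 1 {Y}.
      Root J: left subtree has 1 node {T}, right has 1 {X}.

K, S, G, N, F, P, J, T, X, Y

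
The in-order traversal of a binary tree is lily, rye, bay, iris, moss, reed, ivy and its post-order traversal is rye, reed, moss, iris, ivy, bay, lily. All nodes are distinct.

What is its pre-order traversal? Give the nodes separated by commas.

The last element of post-order is the root; it splits in-order into left and right subtrees.
Root lily: left subtree has 0 nodes { }, right has 6 {rye, bay, iris, moss, reed, ivy}.
  Root bay: left subtree has 1 node {rye}, right has 4 {iris, moss, reed, ivy}.
    Root ivy: left subtree has 3 nodes {iris, moss, reed}, right has 0 { }.
      Root iris: left subtree has 0 nodes { }, right has 2 {moss, reed}.
        Root moss: left subtree has 0 nodes { }, right has 1 {reed}.

lily, bay, rye, ivy, iris, moss, reed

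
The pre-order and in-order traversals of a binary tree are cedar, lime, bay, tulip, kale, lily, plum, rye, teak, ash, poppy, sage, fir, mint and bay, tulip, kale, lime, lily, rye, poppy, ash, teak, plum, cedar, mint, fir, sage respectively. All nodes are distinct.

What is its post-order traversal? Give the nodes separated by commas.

The first element of pre-order is the root; it splits in-order into left and right subtrees.
Root cedar: left subtree has 10 nodes {bay, tulip, kale, lime, lily, rye, poppy, ash, teak, plum}, right has 3 {mint, fir, sage}.
  Root lime: left subtree has 3 nodes {bay, tulip, kale}, right has 6 {lily, rye, poppy, ash, teak, plum}.
    Root bay: left subtree has 0 nodes { }, right has 2 {tulip, kale}.
      Root tulip: left subtree has 0 nodes { }, right has 1 {kale}.
    Root lily: left subtree has 0 nodes { }, right has 5 {rye, poppy, ash, teak, plum}.
      Root plum: left subtree has 4 nodes {rye, poppy, ash, teak}, right has 0 { }.
        Root rye: left subtree has 0 nodes { }, right has 3 {poppy, ash, teak}.
          Root teak: left subtree has 2 nodes {poppy, ash}, right has 0 { }.
            Root ash: left subtree has 1 node {poppy}, right has 0 { }.
  Root sage: left subtree has 2 nodes {mint, fir}, right has 0 { }.
    Root fir: left subtree has 1 node {mint}, right has 0 { }.

kale, tulip, bay, poppy, ash, teak, rye, plum, lily, lime, mint, fir, sage, cedar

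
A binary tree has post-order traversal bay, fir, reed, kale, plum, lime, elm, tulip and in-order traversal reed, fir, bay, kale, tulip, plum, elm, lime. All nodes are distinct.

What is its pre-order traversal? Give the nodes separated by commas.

The last element of post-order is the root; it splits in-order into left and right subtrees.
Root tulip: left subtree has 4 nodes {reed, fir, bay, kale}, right has 3 {plum, elm, lime}.
  Root kale: left subtree has 3 nodes {reed, fir, bay}, right has 0 { }.
    Root reed: left subtree has 0 nodes { }, right has 2 {fir, bay}.
      Root fir: left subtree has 0 nodes { }, right has 1 {bay}.
  Root elm: left subtree has 1 node {plum}, right has 1 {lime}.

tulip, kale, reed, fir, bay, elm, plum, lime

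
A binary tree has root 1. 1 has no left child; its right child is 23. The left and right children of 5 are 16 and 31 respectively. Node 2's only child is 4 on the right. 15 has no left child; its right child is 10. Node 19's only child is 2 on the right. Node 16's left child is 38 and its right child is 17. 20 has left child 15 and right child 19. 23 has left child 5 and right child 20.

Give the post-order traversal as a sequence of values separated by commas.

Post-order visits the left subtree, then the right subtree, then the node.
At 1: no left child.
At 1: go right to 23.
  At 23: go left to 5.
    At 5: go left to 16.
      At 16: go left to 38.
        38 is a leaf — visit 38.
      At 16: go right to 17.
        17 is a leaf — visit 17.
      Visit 16.
    At 5: go right to 31.
      31 is a leaf — visit 31.
    Visit 5.
  At 23: go right to 20.
    At 20: go left to 15.
      At 15: no left child.
      At 15: go right to 10.
        10 is a leaf — visit 10.
      Visit 15.
    At 20: go right to 19.
      At 19: no left child.
      At 19: go right to 2.
        At 2: no left child.
        At 2: go right to 4.
          4 is a leaf — visit 4.
        Visit 2.
      Visit 19.
    Visit 20.
  Visit 23.
Visit 1.

38, 17, 16, 31, 5, 10, 15, 4, 2, 19, 20, 23, 1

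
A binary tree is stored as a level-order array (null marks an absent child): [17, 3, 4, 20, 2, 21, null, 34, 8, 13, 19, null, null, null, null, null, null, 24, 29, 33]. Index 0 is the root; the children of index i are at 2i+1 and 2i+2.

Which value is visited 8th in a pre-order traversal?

2

Pre-order visits the node, then its left subtree, then its right subtree.
Visit 17.
At 17: go left to 3.
  Visit 3.
  At 3: go left to 20.
    Visit 20.
    At 20: go left to 34.
      34 is a leaf — visit 34.
    At 20: go right to 8.
      Visit 8.
      At 8: go left to 24.
        24 is a leaf — visit 24.
      At 8: go right to 29.
        29 is a leaf — visit 29.
  At 3: go right to 2.
    Visit 2.
    At 2: go left to 13.
      Visit 13.
      At 13: go left to 33.
        33 is a leaf — visit 33.
      At 13: no right child.
    At 2: go right to 19.
      19 is a leaf — visit 19.
At 17: go right to 4.
  Visit 4.
  At 4: go left to 21.
    21 is a leaf — visit 21.
  At 4: no right child.
Full pre-order sequence: 17, 3, 20, 34, 8, 24, 29, 2, 13, 33, 19, 4, 21.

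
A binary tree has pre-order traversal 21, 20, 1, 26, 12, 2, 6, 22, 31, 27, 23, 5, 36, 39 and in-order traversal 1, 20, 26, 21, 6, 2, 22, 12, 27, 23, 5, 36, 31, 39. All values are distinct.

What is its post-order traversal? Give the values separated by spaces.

1 26 20 6 22 2 36 5 23 27 39 31 12 21

The first element of pre-order is the root; it splits in-order into left and right subtrees.
Root 21: left subtree has 3 nodes {1, 20, 26}, right has 10 {6, 2, 22, 12, 27, 23, 5, 36, 31, 39}.
  Root 20: left subtree has 1 node {1}, right has 1 {26}.
  Root 12: left subtree has 3 nodes {6, 2, 22}, right has 6 {27, 23, 5, 36, 31, 39}.
    Root 2: left subtree has 1 node {6}, right has 1 {22}.
    Root 31: left subtree has 4 nodes {27, 23, 5, 36}, right has 1 {39}.
      Root 27: left subtree has 0 nodes { }, right has 3 {23, 5, 36}.
        Root 23: left subtree has 0 nodes { }, right has 2 {5, 36}.
          Root 5: left subtree has 0 nodes { }, right has 1 {36}.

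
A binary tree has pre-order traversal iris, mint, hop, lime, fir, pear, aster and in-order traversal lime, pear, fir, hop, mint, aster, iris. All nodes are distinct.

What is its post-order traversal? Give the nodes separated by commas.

pear, fir, lime, hop, aster, mint, iris

The first element of pre-order is the root; it splits in-order into left and right subtrees.
Root iris: left subtree has 6 nodes {lime, pear, fir, hop, mint, aster}, right has 0 { }.
  Root mint: left subtree has 4 nodes {lime, pear, fir, hop}, right has 1 {aster}.
    Root hop: left subtree has 3 nodes {lime, pear, fir}, right has 0 { }.
      Root lime: left subtree has 0 nodes { }, right has 2 {pear, fir}.
        Root fir: left subtree has 1 node {pear}, right has 0 { }.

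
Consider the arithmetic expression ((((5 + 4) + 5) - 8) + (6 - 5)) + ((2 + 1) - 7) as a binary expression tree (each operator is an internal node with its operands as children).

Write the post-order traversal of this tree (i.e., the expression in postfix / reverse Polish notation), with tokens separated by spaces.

Post-order on an expression tree gives postfix notation: for each operator, emit left operand, right operand, then the operator.

5 4 + 5 + 8 - 6 5 - + 2 1 + 7 - +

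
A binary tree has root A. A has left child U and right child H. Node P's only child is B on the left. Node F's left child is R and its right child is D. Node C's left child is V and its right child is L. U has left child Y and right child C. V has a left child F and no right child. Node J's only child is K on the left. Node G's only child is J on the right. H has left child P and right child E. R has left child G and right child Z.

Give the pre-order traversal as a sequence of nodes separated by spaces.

A U Y C V F R G J K Z D L H P B E

Pre-order visits the node, then its left subtree, then its right subtree.
Visit A.
At A: go left to U.
  Visit U.
  At U: go left to Y.
    Y is a leaf — visit Y.
  At U: go right to C.
    Visit C.
    At C: go left to V.
      Visit V.
      At V: go left to F.
        Visit F.
        At F: go left to R.
          Visit R.
          At R: go left to G.
            Visit G.
            At G: no left child.
            At G: go right to J.
              Visit J.
              At J: go left to K.
                K is a leaf — visit K.
              At J: no right child.
          At R: go right to Z.
            Z is a leaf — visit Z.
        At F: go right to D.
          D is a leaf — visit D.
      At V: no right child.
    At C: go right to L.
      L is a leaf — visit L.
At A: go right to H.
  Visit H.
  At H: go left to P.
    Visit P.
    At P: go left to B.
      B is a leaf — visit B.
    At P: no right child.
  At H: go right to E.
    E is a leaf — visit E.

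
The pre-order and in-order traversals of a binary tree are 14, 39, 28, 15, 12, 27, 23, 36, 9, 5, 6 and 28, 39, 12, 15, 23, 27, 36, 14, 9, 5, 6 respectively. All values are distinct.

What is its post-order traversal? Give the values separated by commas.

28, 12, 23, 36, 27, 15, 39, 6, 5, 9, 14

The first element of pre-order is the root; it splits in-order into left and right subtrees.
Root 14: left subtree has 7 nodes {28, 39, 12, 15, 23, 27, 36}, right has 3 {9, 5, 6}.
  Root 39: left subtree has 1 node {28}, right has 5 {12, 15, 23, 27, 36}.
    Root 15: left subtree has 1 node {12}, right has 3 {23, 27, 36}.
      Root 27: left subtree has 1 node {23}, right has 1 {36}.
  Root 9: left subtree has 0 nodes { }, right has 2 {5, 6}.
    Root 5: left subtree has 0 nodes { }, right has 1 {6}.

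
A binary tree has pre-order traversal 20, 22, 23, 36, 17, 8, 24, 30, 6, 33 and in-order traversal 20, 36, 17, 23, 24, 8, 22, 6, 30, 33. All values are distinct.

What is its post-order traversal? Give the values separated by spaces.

The first element of pre-order is the root; it splits in-order into left and right subtrees.
Root 20: left subtree has 0 nodes { }, right has 9 {36, 17, 23, 24, 8, 22, 6, 30, 33}.
  Root 22: left subtree has 5 nodes {36, 17, 23, 24, 8}, right has 3 {6, 30, 33}.
    Root 23: left subtree has 2 nodes {36, 17}, right has 2 {24, 8}.
      Root 36: left subtree has 0 nodes { }, right has 1 {17}.
      Root 8: left subtree has 1 node {24}, right has 0 { }.
    Root 30: left subtree has 1 node {6}, right has 1 {33}.

17 36 24 8 23 6 33 30 22 20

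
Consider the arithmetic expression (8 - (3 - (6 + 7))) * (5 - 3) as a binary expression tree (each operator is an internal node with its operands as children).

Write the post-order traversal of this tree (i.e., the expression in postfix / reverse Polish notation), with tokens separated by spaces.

Post-order on an expression tree gives postfix notation: for each operator, emit left operand, right operand, then the operator.

8 3 6 7 + - - 5 3 - *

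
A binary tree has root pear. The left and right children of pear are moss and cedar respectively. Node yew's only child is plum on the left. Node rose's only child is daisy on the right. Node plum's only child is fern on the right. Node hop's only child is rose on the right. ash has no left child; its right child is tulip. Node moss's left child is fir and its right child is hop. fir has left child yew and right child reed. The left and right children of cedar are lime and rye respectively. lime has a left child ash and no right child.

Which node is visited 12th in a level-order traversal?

Level-order visits nodes level by level from the root, left to right within each level.
Level 0: pear
Level 1: moss, cedar
Level 2: fir, hop, lime, rye
Level 3: yew, reed, rose, ash
Level 4: plum, daisy, tulip
Level 5: fern
Full level-order sequence: pear, moss, cedar, fir, hop, lime, rye, yew, reed, rose, ash, plum, daisy, tulip, fern.

plum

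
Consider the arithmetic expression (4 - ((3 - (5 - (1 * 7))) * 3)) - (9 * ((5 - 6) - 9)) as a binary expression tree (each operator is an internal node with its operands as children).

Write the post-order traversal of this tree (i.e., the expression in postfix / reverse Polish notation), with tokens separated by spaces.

Post-order on an expression tree gives postfix notation: for each operator, emit left operand, right operand, then the operator.

4 3 5 1 7 * - - 3 * - 9 5 6 - 9 - * -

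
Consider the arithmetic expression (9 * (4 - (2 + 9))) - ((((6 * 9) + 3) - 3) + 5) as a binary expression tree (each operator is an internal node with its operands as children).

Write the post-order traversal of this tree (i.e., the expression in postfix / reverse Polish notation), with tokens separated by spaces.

Post-order on an expression tree gives postfix notation: for each operator, emit left operand, right operand, then the operator.

9 4 2 9 + - * 6 9 * 3 + 3 - 5 + -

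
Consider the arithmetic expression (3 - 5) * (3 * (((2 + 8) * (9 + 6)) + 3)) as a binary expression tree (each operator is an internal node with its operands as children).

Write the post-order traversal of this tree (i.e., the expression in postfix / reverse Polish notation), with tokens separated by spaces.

3 5 - 3 2 8 + 9 6 + * 3 + * *

Post-order on an expression tree gives postfix notation: for each operator, emit left operand, right operand, then the operator.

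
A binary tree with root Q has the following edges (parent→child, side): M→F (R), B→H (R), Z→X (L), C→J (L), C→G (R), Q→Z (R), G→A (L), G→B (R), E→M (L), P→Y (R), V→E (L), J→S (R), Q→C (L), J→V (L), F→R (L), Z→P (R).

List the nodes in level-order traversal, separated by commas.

Q, C, Z, J, G, X, P, V, S, A, B, Y, E, H, M, F, R

Level-order visits nodes level by level from the root, left to right within each level.
Level 0: Q
Level 1: C, Z
Level 2: J, G, X, P
Level 3: V, S, A, B, Y
Level 4: E, H
Level 5: M
Level 6: F
Level 7: R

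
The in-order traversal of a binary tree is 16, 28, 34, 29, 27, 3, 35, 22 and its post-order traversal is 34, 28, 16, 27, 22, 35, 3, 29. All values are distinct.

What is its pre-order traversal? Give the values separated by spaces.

29 16 28 34 3 27 35 22

The last element of post-order is the root; it splits in-order into left and right subtrees.
Root 29: left subtree has 3 nodes {16, 28, 34}, right has 4 {27, 3, 35, 22}.
  Root 16: left subtree has 0 nodes { }, right has 2 {28, 34}.
    Root 28: left subtree has 0 nodes { }, right has 1 {34}.
  Root 3: left subtree has 1 node {27}, right has 2 {35, 22}.
    Root 35: left subtree has 0 nodes { }, right has 1 {22}.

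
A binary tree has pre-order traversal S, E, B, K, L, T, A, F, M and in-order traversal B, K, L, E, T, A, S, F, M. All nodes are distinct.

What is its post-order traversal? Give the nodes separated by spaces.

L K B A T E M F S

The first element of pre-order is the root; it splits in-order into left and right subtrees.
Root S: left subtree has 6 nodes {B, K, L, E, T, A}, right has 2 {F, M}.
  Root E: left subtree has 3 nodes {B, K, L}, right has 2 {T, A}.
    Root B: left subtree has 0 nodes { }, right has 2 {K, L}.
      Root K: left subtree has 0 nodes { }, right has 1 {L}.
    Root T: left subtree has 0 nodes { }, right has 1 {A}.
  Root F: left subtree has 0 nodes { }, right has 1 {M}.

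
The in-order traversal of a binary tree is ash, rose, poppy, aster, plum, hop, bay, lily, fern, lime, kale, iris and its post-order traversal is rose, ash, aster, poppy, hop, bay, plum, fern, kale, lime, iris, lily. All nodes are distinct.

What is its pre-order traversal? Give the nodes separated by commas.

The last element of post-order is the root; it splits in-order into left and right subtrees.
Root lily: left subtree has 7 nodes {ash, rose, poppy, aster, plum, hop, bay}, right has 4 {fern, lime, kale, iris}.
  Root plum: left subtree has 4 nodes {ash, rose, poppy, aster}, right has 2 {hop, bay}.
    Root poppy: left subtree has 2 nodes {ash, rose}, right has 1 {aster}.
      Root ash: left subtree has 0 nodes { }, right has 1 {rose}.
    Root bay: left subtree has 1 node {hop}, right has 0 { }.
  Root iris: left subtree has 3 nodes {fern, lime, kale}, right has 0 { }.
    Root lime: left subtree has 1 node {fern}, right has 1 {kale}.

lily, plum, poppy, ash, rose, aster, bay, hop, iris, lime, fern, kale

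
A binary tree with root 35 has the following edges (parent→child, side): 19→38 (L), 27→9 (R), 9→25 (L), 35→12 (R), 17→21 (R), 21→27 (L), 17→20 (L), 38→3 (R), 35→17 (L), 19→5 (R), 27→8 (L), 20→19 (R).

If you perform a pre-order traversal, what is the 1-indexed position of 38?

Pre-order visits the node, then its left subtree, then its right subtree.
Visit 35.
At 35: go left to 17.
  Visit 17.
  At 17: go left to 20.
    Visit 20.
    At 20: no left child.
    At 20: go right to 19.
      Visit 19.
      At 19: go left to 38.
        Visit 38.
        At 38: no left child.
        At 38: go right to 3.
          3 is a leaf — visit 3.
      At 19: go right to 5.
        5 is a leaf — visit 5.
  At 17: go right to 21.
    Visit 21.
    At 21: go left to 27.
      Visit 27.
      At 27: go left to 8.
        8 is a leaf — visit 8.
      At 27: go right to 9.
        Visit 9.
        At 9: go left to 25.
          25 is a leaf — visit 25.
        At 9: no right child.
    At 21: no right child.
At 35: go right to 12.
  12 is a leaf — visit 12.
Full pre-order sequence: 35, 17, 20, 19, 38, 3, 5, 21, 27, 8, 9, 25, 12.

5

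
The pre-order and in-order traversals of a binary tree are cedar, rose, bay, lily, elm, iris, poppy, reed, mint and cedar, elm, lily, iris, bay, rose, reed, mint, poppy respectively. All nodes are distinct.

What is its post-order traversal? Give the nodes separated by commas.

The first element of pre-order is the root; it splits in-order into left and right subtrees.
Root cedar: left subtree has 0 nodes { }, right has 8 {elm, lily, iris, bay, rose, reed, mint, poppy}.
  Root rose: left subtree has 4 nodes {elm, lily, iris, bay}, right has 3 {reed, mint, poppy}.
    Root bay: left subtree has 3 nodes {elm, lily, iris}, right has 0 { }.
      Root lily: left subtree has 1 node {elm}, right has 1 {iris}.
    Root poppy: left subtree has 2 nodes {reed, mint}, right has 0 { }.
      Root reed: left subtree has 0 nodes { }, right has 1 {mint}.

elm, iris, lily, bay, mint, reed, poppy, rose, cedar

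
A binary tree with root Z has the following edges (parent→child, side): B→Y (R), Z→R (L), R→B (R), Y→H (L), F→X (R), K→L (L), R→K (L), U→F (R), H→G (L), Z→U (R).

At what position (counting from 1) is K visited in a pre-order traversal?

3

Pre-order visits the node, then its left subtree, then its right subtree.
Visit Z.
At Z: go left to R.
  Visit R.
  At R: go left to K.
    Visit K.
    At K: go left to L.
      L is a leaf — visit L.
    At K: no right child.
  At R: go right to B.
    Visit B.
    At B: no left child.
    At B: go right to Y.
      Visit Y.
      At Y: go left to H.
        Visit H.
        At H: go left to G.
          G is a leaf — visit G.
        At H: no right child.
      At Y: no right child.
At Z: go right to U.
  Visit U.
  At U: no left child.
  At U: go right to F.
    Visit F.
    At F: no left child.
    At F: go right to X.
      X is a leaf — visit X.
Full pre-order sequence: Z, R, K, L, B, Y, H, G, U, F, X.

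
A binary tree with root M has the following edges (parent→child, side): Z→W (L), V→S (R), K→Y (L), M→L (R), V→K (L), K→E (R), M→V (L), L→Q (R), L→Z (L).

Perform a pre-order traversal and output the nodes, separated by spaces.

Pre-order visits the node, then its left subtree, then its right subtree.
Visit M.
At M: go left to V.
  Visit V.
  At V: go left to K.
    Visit K.
    At K: go left to Y.
      Y is a leaf — visit Y.
    At K: go right to E.
      E is a leaf — visit E.
  At V: go right to S.
    S is a leaf — visit S.
At M: go right to L.
  Visit L.
  At L: go left to Z.
    Visit Z.
    At Z: go left to W.
      W is a leaf — visit W.
    At Z: no right child.
  At L: go right to Q.
    Q is a leaf — visit Q.

M V K Y E S L Z W Q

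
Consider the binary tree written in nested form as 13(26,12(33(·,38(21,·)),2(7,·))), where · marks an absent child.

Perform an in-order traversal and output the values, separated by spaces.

In-order visits the left subtree, then the node, then the right subtree.
At 13: go left to 26.
  26 is a leaf — visit 26.
Visit 13.
At 13: go right to 12.
  At 12: go left to 33.
    At 33: no left child.
    Visit 33.
    At 33: go right to 38.
      At 38: go left to 21.
        21 is a leaf — visit 21.
      Visit 38.
      At 38: no right child.
  Visit 12.
  At 12: go right to 2.
    At 2: go left to 7.
      7 is a leaf — visit 7.
    Visit 2.
    At 2: no right child.

26 13 33 21 38 12 7 2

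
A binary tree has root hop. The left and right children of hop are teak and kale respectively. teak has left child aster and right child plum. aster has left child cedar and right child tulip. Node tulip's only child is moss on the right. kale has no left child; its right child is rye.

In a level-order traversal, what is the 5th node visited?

plum

Level-order visits nodes level by level from the root, left to right within each level.
Level 0: hop
Level 1: teak, kale
Level 2: aster, plum, rye
Level 3: cedar, tulip
Level 4: moss
Full level-order sequence: hop, teak, kale, aster, plum, rye, cedar, tulip, moss.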